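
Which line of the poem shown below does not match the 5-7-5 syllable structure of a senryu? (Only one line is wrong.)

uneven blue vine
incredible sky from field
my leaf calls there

The third line

Line 1: uneven (3), blue (1), vine (1) → 5 ✓
Line 2: incredible (4), sky (1), from (1), field (1) → 7 ✓
Line 3: my (1), leaf (1), calls (1), there (1) → 4 (expected 5)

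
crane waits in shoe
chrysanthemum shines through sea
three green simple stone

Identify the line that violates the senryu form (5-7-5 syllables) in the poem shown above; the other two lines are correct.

The first line

Line 1: "crane waits in shoe": 1+1+1+1 = 4 (expected 5)
Line 2: "chrysanthemum shines through sea": 4+1+1+1 = 7 ✓
Line 3: "three green simple stone": 1+1+2+1 = 5 ✓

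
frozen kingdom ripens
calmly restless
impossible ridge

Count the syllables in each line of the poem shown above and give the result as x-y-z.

6-4-5

Line 1: frozen (2), kingdom (2), ripens (2) → 6
Line 2: calmly (2), restless (2) → 4
Line 3: impossible (4), ridge (1) → 5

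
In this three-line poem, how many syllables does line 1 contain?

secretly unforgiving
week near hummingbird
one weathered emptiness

7

Line 1: "secretly unforgiving": 3+4 = 7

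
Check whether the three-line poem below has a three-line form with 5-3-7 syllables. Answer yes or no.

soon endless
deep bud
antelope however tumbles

Line 1: "soon endless": 1+2 = 3 (expected 5)
Line 2: "deep bud": 1+1 = 2 (expected 3)
Line 3: "antelope however tumbles": 3+3+2 = 8 (expected 7)

No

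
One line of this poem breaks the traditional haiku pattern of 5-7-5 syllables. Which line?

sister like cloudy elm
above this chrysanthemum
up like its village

Line 1: sister (2), like (1), cloudy (2), elm (1) → 6 (expected 5)
Line 2: above (2), this (1), chrysanthemum (4) → 7 ✓
Line 3: up (1), like (1), its (1), village (2) → 5 ✓

Line 1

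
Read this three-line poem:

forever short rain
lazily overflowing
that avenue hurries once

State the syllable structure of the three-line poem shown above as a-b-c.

Line 1: "forever short rain": 3+1+1 = 5
Line 2: "lazily overflowing": 3+4 = 7
Line 3: "that avenue hurries once": 1+3+2+1 = 7

5-7-7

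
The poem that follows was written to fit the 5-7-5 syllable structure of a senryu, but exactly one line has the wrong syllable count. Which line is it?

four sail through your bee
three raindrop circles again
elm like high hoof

Line 1: four (1), sail (1), through (1), your (1), bee (1) → 5 ✓
Line 2: three (1), raindrop (2), circles (2), again (2) → 7 ✓
Line 3: elm (1), like (1), high (1), hoof (1) → 4 (expected 5)

Line 3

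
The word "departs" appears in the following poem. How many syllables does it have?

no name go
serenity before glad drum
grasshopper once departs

2

"departs" has 2 syllables.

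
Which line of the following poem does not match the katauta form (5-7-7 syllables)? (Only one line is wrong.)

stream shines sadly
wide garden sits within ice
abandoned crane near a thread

Line 1: stream (1), shines (1), sadly (2) → 4 (expected 5)
Line 2: wide (1), garden (2), sits (1), within (2), ice (1) → 7 ✓
Line 3: abandoned (3), crane (1), near (1), a (1), thread (1) → 7 ✓

Line 1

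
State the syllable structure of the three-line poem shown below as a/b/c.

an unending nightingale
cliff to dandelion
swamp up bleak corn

Line 1: an (1), unending (3), nightingale (3) → 7
Line 2: cliff (1), to (1), dandelion (4) → 6
Line 3: swamp (1), up (1), bleak (1), corn (1) → 4

7/6/4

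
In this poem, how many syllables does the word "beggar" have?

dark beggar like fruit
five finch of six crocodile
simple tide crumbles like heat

"beggar" has 2 syllables.

2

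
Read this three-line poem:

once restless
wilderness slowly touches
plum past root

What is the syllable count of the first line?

The first line: once (1), restless (2) → 3

3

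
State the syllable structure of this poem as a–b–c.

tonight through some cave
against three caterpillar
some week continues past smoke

5–7–7

Line 1: tonight(2) + through(1) + some(1) + cave(1) = 5
Line 2: against(2) + three(1) + caterpillar(4) = 7
Line 3: some(1) + week(1) + continues(3) + past(1) + smoke(1) = 7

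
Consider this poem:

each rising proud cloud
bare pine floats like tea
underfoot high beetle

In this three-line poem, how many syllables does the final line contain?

The final line: "underfoot high beetle": 3+1+2 = 6

6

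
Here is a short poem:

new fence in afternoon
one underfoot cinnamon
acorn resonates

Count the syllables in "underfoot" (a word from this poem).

3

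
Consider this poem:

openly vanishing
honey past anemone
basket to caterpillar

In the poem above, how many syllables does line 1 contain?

Line 1: openly(3) + vanishing(3) = 6

6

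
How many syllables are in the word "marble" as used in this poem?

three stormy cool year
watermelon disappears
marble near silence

2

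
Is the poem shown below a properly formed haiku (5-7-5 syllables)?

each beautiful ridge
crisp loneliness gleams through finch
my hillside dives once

Yes

Line 1: each (1), beautiful (3), ridge (1) → 5 ✓
Line 2: crisp (1), loneliness (3), gleams (1), through (1), finch (1) → 7 ✓
Line 3: my (1), hillside (2), dives (1), once (1) → 5 ✓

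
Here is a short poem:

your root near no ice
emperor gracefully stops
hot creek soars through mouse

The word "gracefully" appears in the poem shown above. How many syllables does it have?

3

"gracefully" has 3 syllables.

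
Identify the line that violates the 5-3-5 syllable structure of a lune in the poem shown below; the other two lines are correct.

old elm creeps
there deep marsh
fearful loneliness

Line 1: old(1) + elm(1) + creeps(1) = 3 (expected 5)
Line 2: there(1) + deep(1) + marsh(1) = 3 ✓
Line 3: fearful(2) + loneliness(3) = 5 ✓

Line 1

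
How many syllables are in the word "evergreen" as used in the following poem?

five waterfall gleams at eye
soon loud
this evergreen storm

3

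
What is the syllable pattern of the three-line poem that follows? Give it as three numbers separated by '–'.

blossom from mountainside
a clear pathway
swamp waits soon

Line 1: "blossom from mountainside": 2+1+3 = 6
Line 2: "a clear pathway": 1+1+2 = 4
Line 3: "swamp waits soon": 1+1+1 = 3

6–4–3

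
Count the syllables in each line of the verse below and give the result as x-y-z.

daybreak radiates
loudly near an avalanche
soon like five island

5-7-5

Line 1: "daybreak radiates": 2+3 = 5
Line 2: "loudly near an avalanche": 2+1+1+3 = 7
Line 3: "soon like five island": 1+1+1+2 = 5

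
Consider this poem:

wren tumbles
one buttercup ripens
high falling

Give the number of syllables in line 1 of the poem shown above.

Line 1: "wren tumbles": 1+2 = 3

3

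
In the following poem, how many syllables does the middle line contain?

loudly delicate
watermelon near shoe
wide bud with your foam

The middle line: watermelon (4), near (1), shoe (1) → 6

6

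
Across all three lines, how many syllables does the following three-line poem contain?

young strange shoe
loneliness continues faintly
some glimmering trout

Line 1: young(1) + strange(1) + shoe(1) = 3
Line 2: loneliness(3) + continues(3) + faintly(2) = 8
Line 3: some(1) + glimmering(3) + trout(1) = 5
Total: 3 + 8 + 5 = 16

16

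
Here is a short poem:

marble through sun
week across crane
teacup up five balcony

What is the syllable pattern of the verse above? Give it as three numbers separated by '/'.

Line 1: marble (2), through (1), sun (1) → 4
Line 2: week (1), across (2), crane (1) → 4
Line 3: teacup (2), up (1), five (1), balcony (3) → 7

4/4/7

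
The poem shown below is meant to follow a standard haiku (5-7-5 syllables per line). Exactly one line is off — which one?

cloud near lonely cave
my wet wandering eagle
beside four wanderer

The third line

Line 1: cloud (1), near (1), lonely (2), cave (1) → 5 ✓
Line 2: my (1), wet (1), wandering (3), eagle (2) → 7 ✓
Line 3: beside (2), four (1), wanderer (3) → 6 (expected 5)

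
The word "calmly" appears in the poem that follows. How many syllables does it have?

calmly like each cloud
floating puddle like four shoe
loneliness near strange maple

"calmly" has 2 syllables.

2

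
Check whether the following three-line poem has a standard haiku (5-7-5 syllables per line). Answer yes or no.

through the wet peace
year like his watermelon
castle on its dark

No

Line 1: through (1), the (1), wet (1), peace (1) → 4 (expected 5)
Line 2: year (1), like (1), his (1), watermelon (4) → 7 ✓
Line 3: castle (2), on (1), its (1), dark (1) → 5 ✓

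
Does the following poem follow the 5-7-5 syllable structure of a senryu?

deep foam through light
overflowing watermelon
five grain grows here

No

Line 1: "deep foam through light": 1+1+1+1 = 4 (expected 5)
Line 2: "overflowing watermelon": 4+4 = 8 (expected 7)
Line 3: "five grain grows here": 1+1+1+1 = 4 (expected 5)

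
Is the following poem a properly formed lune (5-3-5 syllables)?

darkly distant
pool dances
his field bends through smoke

No

Line 1: darkly(2) + distant(2) = 4 (expected 5)
Line 2: pool(1) + dances(2) = 3 ✓
Line 3: his(1) + field(1) + bends(1) + through(1) + smoke(1) = 5 ✓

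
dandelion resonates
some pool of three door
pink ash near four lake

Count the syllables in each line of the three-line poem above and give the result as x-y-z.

Line 1: "dandelion resonates": 4+3 = 7
Line 2: "some pool of three door": 1+1+1+1+1 = 5
Line 3: "pink ash near four lake": 1+1+1+1+1 = 5

7-5-5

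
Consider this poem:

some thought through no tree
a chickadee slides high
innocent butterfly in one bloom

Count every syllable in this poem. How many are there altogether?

Line 1: some(1) + thought(1) + through(1) + no(1) + tree(1) = 5
Line 2: a(1) + chickadee(3) + slides(1) + high(1) = 6
Line 3: innocent(3) + butterfly(3) + in(1) + one(1) + bloom(1) = 9
Total: 5 + 6 + 9 = 20

20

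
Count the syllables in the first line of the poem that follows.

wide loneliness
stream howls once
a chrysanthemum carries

The first line: "wide loneliness": 1+3 = 4

4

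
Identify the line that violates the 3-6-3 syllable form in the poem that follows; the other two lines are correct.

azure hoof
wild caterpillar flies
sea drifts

The third line

Line 1: azure (2), hoof (1) → 3 ✓
Line 2: wild (1), caterpillar (4), flies (1) → 6 ✓
Line 3: sea (1), drifts (1) → 2 (expected 3)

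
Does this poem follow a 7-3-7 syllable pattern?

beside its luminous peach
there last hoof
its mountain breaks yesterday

Yes

Line 1: beside (2), its (1), luminous (3), peach (1) → 7 ✓
Line 2: there (1), last (1), hoof (1) → 3 ✓
Line 3: its (1), mountain (2), breaks (1), yesterday (3) → 7 ✓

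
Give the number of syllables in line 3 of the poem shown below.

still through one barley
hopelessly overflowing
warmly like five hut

Line 3: warmly(2) + like(1) + five(1) + hut(1) = 5

5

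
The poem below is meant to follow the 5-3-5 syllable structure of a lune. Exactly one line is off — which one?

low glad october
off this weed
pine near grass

Line 1: "low glad october": 1+1+3 = 5 ✓
Line 2: "off this weed": 1+1+1 = 3 ✓
Line 3: "pine near grass": 1+1+1 = 3 (expected 5)

The third line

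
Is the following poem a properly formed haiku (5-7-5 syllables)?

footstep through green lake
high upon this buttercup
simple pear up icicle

Line 1: footstep(2) + through(1) + green(1) + lake(1) = 5 ✓
Line 2: high(1) + upon(2) + this(1) + buttercup(3) = 7 ✓
Line 3: simple(2) + pear(1) + up(1) + icicle(3) = 7 (expected 5)

No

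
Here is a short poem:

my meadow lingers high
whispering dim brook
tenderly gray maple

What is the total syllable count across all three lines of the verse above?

17

Line 1: my (1), meadow (2), lingers (2), high (1) → 6
Line 2: whispering (3), dim (1), brook (1) → 5
Line 3: tenderly (3), gray (1), maple (2) → 6
Total: 6 + 5 + 6 = 17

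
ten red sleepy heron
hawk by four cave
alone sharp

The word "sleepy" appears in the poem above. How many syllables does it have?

2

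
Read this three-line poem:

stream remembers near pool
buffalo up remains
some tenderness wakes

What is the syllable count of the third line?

5

The third line: "some tenderness wakes": 1+3+1 = 5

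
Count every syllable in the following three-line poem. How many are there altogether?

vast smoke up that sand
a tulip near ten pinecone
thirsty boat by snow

Line 1: "vast smoke up that sand": 1+1+1+1+1 = 5
Line 2: "a tulip near ten pinecone": 1+2+1+1+2 = 7
Line 3: "thirsty boat by snow": 2+1+1+1 = 5
Total: 5 + 7 + 5 = 17

17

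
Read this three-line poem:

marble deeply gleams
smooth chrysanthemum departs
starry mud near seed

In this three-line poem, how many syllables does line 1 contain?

5

Line 1: marble(2) + deeply(2) + gleams(1) = 5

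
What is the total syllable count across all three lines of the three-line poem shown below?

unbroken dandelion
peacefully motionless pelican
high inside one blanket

Line 1: unbroken(3) + dandelion(4) = 7
Line 2: peacefully(3) + motionless(3) + pelican(3) = 9
Line 3: high(1) + inside(2) + one(1) + blanket(2) = 6
Total: 7 + 9 + 6 = 22

22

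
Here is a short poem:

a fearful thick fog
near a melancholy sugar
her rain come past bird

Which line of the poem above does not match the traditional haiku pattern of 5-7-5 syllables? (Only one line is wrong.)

Line 1: "a fearful thick fog": 1+2+1+1 = 5 ✓
Line 2: "near a melancholy sugar": 1+1+4+2 = 8 (expected 7)
Line 3: "her rain come past bird": 1+1+1+1+1 = 5 ✓

The second line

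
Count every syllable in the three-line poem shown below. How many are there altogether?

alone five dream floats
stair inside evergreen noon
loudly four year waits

Line 1: "alone five dream floats": 2+1+1+1 = 5
Line 2: "stair inside evergreen noon": 1+2+3+1 = 7
Line 3: "loudly four year waits": 2+1+1+1 = 5
Total: 5 + 7 + 5 = 17

17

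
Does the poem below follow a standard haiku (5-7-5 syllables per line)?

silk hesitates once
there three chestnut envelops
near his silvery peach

Line 1: "silk hesitates once": 1+3+1 = 5 ✓
Line 2: "there three chestnut envelops": 1+1+2+3 = 7 ✓
Line 3: "near his silvery peach": 1+1+3+1 = 6 (expected 5)

No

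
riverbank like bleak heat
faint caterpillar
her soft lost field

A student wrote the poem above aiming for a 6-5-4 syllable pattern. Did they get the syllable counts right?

Yes

Line 1: riverbank (3), like (1), bleak (1), heat (1) → 6 ✓
Line 2: faint (1), caterpillar (4) → 5 ✓
Line 3: her (1), soft (1), lost (1), field (1) → 4 ✓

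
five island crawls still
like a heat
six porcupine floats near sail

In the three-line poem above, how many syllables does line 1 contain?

5

Line 1: "five island crawls still": 1+2+1+1 = 5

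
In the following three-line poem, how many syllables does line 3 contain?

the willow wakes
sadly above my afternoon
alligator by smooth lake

Line 3: alligator(4) + by(1) + smooth(1) + lake(1) = 7

7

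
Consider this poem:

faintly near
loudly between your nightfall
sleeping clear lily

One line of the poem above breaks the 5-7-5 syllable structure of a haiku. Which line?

Line 1: "faintly near": 2+1 = 3 (expected 5)
Line 2: "loudly between your nightfall": 2+2+1+2 = 7 ✓
Line 3: "sleeping clear lily": 2+1+2 = 5 ✓

The first line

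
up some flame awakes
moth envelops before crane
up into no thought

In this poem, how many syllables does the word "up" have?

"up" has 1 syllable.

1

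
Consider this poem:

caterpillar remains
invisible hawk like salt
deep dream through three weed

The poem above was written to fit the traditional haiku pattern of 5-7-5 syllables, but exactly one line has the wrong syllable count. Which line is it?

Line 1

Line 1: caterpillar(4) + remains(2) = 6 (expected 5)
Line 2: invisible(4) + hawk(1) + like(1) + salt(1) = 7 ✓
Line 3: deep(1) + dream(1) + through(1) + three(1) + weed(1) = 5 ✓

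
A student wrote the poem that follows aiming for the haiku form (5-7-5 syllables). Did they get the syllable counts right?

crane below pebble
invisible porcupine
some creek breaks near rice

Line 1: crane(1) + below(2) + pebble(2) = 5 ✓
Line 2: invisible(4) + porcupine(3) = 7 ✓
Line 3: some(1) + creek(1) + breaks(1) + near(1) + rice(1) = 5 ✓

Yes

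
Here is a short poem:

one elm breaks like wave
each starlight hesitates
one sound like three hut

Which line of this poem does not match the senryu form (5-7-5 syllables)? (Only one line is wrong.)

Line 1: "one elm breaks like wave": 1+1+1+1+1 = 5 ✓
Line 2: "each starlight hesitates": 1+2+3 = 6 (expected 7)
Line 3: "one sound like three hut": 1+1+1+1+1 = 5 ✓

The second line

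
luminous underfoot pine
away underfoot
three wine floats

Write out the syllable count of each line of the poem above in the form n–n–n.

7–5–3

Line 1: luminous (3), underfoot (3), pine (1) → 7
Line 2: away (2), underfoot (3) → 5
Line 3: three (1), wine (1), floats (1) → 3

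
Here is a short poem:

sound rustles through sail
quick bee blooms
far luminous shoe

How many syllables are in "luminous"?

3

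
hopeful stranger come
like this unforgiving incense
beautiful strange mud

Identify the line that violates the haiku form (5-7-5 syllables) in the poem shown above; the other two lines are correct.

Line 1: hopeful(2) + stranger(2) + come(1) = 5 ✓
Line 2: like(1) + this(1) + unforgiving(4) + incense(2) = 8 (expected 7)
Line 3: beautiful(3) + strange(1) + mud(1) = 5 ✓

The second line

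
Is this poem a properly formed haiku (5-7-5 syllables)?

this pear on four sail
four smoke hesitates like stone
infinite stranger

Line 1: "this pear on four sail": 1+1+1+1+1 = 5 ✓
Line 2: "four smoke hesitates like stone": 1+1+3+1+1 = 7 ✓
Line 3: "infinite stranger": 3+2 = 5 ✓

Yes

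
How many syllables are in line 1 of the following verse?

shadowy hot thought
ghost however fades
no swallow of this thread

Line 1: "shadowy hot thought": 3+1+1 = 5

5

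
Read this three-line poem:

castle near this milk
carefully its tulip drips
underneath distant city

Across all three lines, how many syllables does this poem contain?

Line 1: "castle near this milk": 2+1+1+1 = 5
Line 2: "carefully its tulip drips": 3+1+2+1 = 7
Line 3: "underneath distant city": 3+2+2 = 7
Total: 5 + 7 + 7 = 19

19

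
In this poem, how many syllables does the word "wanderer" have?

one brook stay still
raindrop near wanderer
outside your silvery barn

3

"wanderer" has 3 syllables.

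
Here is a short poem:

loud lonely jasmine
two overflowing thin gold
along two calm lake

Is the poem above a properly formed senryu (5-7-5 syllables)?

Line 1: "loud lonely jasmine": 1+2+2 = 5 ✓
Line 2: "two overflowing thin gold": 1+4+1+1 = 7 ✓
Line 3: "along two calm lake": 2+1+1+1 = 5 ✓

Yes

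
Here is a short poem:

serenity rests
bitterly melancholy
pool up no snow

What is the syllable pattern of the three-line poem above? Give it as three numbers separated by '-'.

Line 1: serenity (4), rests (1) → 5
Line 2: bitterly (3), melancholy (4) → 7
Line 3: pool (1), up (1), no (1), snow (1) → 4

5-7-4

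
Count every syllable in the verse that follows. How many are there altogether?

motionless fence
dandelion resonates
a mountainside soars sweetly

18

Line 1: motionless (3), fence (1) → 4
Line 2: dandelion (4), resonates (3) → 7
Line 3: a (1), mountainside (3), soars (1), sweetly (2) → 7
Total: 4 + 7 + 7 = 18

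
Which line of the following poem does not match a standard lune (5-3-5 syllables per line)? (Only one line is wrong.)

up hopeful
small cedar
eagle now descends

Line 1: up(1) + hopeful(2) = 3 (expected 5)
Line 2: small(1) + cedar(2) = 3 ✓
Line 3: eagle(2) + now(1) + descends(2) = 5 ✓

Line 1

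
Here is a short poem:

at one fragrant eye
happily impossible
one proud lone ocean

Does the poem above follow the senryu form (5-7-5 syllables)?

Line 1: at(1) + one(1) + fragrant(2) + eye(1) = 5 ✓
Line 2: happily(3) + impossible(4) = 7 ✓
Line 3: one(1) + proud(1) + lone(1) + ocean(2) = 5 ✓

Yes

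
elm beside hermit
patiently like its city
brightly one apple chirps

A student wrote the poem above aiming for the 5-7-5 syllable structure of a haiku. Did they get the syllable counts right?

No

Line 1: elm (1), beside (2), hermit (2) → 5 ✓
Line 2: patiently (3), like (1), its (1), city (2) → 7 ✓
Line 3: brightly (2), one (1), apple (2), chirps (1) → 6 (expected 5)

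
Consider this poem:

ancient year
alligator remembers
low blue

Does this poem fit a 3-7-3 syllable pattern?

Line 1: ancient(2) + year(1) = 3 ✓
Line 2: alligator(4) + remembers(3) = 7 ✓
Line 3: low(1) + blue(1) = 2 (expected 3)

No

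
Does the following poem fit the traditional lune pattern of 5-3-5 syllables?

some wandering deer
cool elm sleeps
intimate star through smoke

Line 1: some (1), wandering (3), deer (1) → 5 ✓
Line 2: cool (1), elm (1), sleeps (1) → 3 ✓
Line 3: intimate (3), star (1), through (1), smoke (1) → 6 (expected 5)

No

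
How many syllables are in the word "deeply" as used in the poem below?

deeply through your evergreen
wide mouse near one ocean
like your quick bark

2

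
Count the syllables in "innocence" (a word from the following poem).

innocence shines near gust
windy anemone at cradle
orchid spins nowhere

3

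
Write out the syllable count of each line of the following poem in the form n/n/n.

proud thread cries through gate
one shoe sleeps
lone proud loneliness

5/3/5

Line 1: "proud thread cries through gate": 1+1+1+1+1 = 5
Line 2: "one shoe sleeps": 1+1+1 = 3
Line 3: "lone proud loneliness": 1+1+3 = 5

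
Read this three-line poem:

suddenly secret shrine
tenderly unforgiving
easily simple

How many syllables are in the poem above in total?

Line 1: suddenly (3), secret (2), shrine (1) → 6
Line 2: tenderly (3), unforgiving (4) → 7
Line 3: easily (3), simple (2) → 5
Total: 6 + 7 + 5 = 18

18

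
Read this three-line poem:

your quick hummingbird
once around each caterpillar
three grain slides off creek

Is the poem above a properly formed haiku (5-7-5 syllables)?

Line 1: your(1) + quick(1) + hummingbird(3) = 5 ✓
Line 2: once(1) + around(2) + each(1) + caterpillar(4) = 8 (expected 7)
Line 3: three(1) + grain(1) + slides(1) + off(1) + creek(1) = 5 ✓

No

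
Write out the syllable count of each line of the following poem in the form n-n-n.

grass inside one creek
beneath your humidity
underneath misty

5-7-5

Line 1: grass(1) + inside(2) + one(1) + creek(1) = 5
Line 2: beneath(2) + your(1) + humidity(4) = 7
Line 3: underneath(3) + misty(2) = 5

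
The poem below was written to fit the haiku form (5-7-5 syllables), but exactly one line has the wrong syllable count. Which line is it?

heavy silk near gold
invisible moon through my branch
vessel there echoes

Line 1: heavy (2), silk (1), near (1), gold (1) → 5 ✓
Line 2: invisible (4), moon (1), through (1), my (1), branch (1) → 8 (expected 7)
Line 3: vessel (2), there (1), echoes (2) → 5 ✓

Line 2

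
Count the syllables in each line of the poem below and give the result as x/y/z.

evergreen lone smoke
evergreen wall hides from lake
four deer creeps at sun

5/7/5

Line 1: "evergreen lone smoke": 3+1+1 = 5
Line 2: "evergreen wall hides from lake": 3+1+1+1+1 = 7
Line 3: "four deer creeps at sun": 1+1+1+1+1 = 5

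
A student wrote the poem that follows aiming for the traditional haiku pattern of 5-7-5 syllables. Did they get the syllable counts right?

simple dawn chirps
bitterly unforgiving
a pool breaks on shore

Line 1: simple(2) + dawn(1) + chirps(1) = 4 (expected 5)
Line 2: bitterly(3) + unforgiving(4) = 7 ✓
Line 3: a(1) + pool(1) + breaks(1) + on(1) + shore(1) = 5 ✓

No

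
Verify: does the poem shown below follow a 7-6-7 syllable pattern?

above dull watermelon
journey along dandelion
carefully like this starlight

No

Line 1: above(2) + dull(1) + watermelon(4) = 7 ✓
Line 2: journey(2) + along(2) + dandelion(4) = 8 (expected 6)
Line 3: carefully(3) + like(1) + this(1) + starlight(2) = 7 ✓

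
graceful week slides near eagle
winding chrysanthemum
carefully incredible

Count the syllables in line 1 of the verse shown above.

7

Line 1: graceful(2) + week(1) + slides(1) + near(1) + eagle(2) = 7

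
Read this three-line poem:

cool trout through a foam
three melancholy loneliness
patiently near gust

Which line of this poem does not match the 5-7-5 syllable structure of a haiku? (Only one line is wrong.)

The second line

Line 1: cool (1), trout (1), through (1), a (1), foam (1) → 5 ✓
Line 2: three (1), melancholy (4), loneliness (3) → 8 (expected 7)
Line 3: patiently (3), near (1), gust (1) → 5 ✓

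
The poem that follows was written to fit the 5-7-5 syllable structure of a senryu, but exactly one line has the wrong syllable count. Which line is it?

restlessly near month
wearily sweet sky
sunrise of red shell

Line 2

Line 1: restlessly(3) + near(1) + month(1) = 5 ✓
Line 2: wearily(3) + sweet(1) + sky(1) = 5 (expected 7)
Line 3: sunrise(2) + of(1) + red(1) + shell(1) = 5 ✓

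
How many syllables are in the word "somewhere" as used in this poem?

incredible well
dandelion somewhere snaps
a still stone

"somewhere" has 2 syllables.

2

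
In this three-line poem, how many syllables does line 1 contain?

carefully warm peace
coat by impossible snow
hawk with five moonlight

Line 1: carefully(3) + warm(1) + peace(1) = 5

5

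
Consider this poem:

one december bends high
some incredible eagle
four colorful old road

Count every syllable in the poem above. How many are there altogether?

Line 1: one(1) + december(3) + bends(1) + high(1) = 6
Line 2: some(1) + incredible(4) + eagle(2) = 7
Line 3: four(1) + colorful(3) + old(1) + road(1) = 6
Total: 6 + 7 + 6 = 19

19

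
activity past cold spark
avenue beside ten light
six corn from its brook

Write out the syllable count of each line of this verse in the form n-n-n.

7-7-5

Line 1: "activity past cold spark": 4+1+1+1 = 7
Line 2: "avenue beside ten light": 3+2+1+1 = 7
Line 3: "six corn from its brook": 1+1+1+1+1 = 5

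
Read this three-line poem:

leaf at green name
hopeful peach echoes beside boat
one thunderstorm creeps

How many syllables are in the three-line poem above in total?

17

Line 1: "leaf at green name": 1+1+1+1 = 4
Line 2: "hopeful peach echoes beside boat": 2+1+2+2+1 = 8
Line 3: "one thunderstorm creeps": 1+3+1 = 5
Total: 4 + 8 + 5 = 17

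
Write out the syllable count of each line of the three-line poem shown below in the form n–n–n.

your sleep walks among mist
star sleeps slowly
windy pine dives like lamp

6–4–6

Line 1: your(1) + sleep(1) + walks(1) + among(2) + mist(1) = 6
Line 2: star(1) + sleeps(1) + slowly(2) = 4
Line 3: windy(2) + pine(1) + dives(1) + like(1) + lamp(1) = 6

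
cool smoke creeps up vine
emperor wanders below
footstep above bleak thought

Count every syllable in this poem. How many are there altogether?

18

Line 1: "cool smoke creeps up vine": 1+1+1+1+1 = 5
Line 2: "emperor wanders below": 3+2+2 = 7
Line 3: "footstep above bleak thought": 2+2+1+1 = 6
Total: 5 + 7 + 6 = 18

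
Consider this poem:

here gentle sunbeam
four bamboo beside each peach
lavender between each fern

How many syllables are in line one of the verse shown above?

Line one: here (1), gentle (2), sunbeam (2) → 5

5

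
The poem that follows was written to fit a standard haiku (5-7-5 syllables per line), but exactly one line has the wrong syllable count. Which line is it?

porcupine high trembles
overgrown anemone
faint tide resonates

The first line

Line 1: porcupine(3) + high(1) + trembles(2) = 6 (expected 5)
Line 2: overgrown(3) + anemone(4) = 7 ✓
Line 3: faint(1) + tide(1) + resonates(3) = 5 ✓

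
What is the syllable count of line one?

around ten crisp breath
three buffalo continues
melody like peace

5

Line one: "around ten crisp breath": 2+1+1+1 = 5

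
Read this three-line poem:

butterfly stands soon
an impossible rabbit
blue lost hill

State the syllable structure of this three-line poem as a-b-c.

5-7-3

Line 1: butterfly(3) + stands(1) + soon(1) = 5
Line 2: an(1) + impossible(4) + rabbit(2) = 7
Line 3: blue(1) + lost(1) + hill(1) = 3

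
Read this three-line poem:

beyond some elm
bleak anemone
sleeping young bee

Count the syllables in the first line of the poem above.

The first line: beyond(2) + some(1) + elm(1) = 4

4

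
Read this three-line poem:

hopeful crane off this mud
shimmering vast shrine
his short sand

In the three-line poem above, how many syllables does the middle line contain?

The middle line: "shimmering vast shrine": 3+1+1 = 5

5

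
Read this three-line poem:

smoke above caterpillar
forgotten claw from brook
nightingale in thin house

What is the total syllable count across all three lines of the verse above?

Line 1: smoke(1) + above(2) + caterpillar(4) = 7
Line 2: forgotten(3) + claw(1) + from(1) + brook(1) = 6
Line 3: nightingale(3) + in(1) + thin(1) + house(1) = 6
Total: 7 + 6 + 6 = 19

19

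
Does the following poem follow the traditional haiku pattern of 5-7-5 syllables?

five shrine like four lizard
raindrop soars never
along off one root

No

Line 1: five (1), shrine (1), like (1), four (1), lizard (2) → 6 (expected 5)
Line 2: raindrop (2), soars (1), never (2) → 5 (expected 7)
Line 3: along (2), off (1), one (1), root (1) → 5 ✓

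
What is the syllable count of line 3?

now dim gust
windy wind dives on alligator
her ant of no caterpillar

Line 3: "her ant of no caterpillar": 1+1+1+1+4 = 8

8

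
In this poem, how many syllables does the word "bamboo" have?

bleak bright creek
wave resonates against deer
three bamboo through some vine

2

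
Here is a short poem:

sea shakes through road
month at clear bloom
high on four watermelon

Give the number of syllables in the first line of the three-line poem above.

4

The first line: sea(1) + shakes(1) + through(1) + road(1) = 4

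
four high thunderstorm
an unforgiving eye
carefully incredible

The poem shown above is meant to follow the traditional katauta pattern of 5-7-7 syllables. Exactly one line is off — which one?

Line 1: four(1) + high(1) + thunderstorm(3) = 5 ✓
Line 2: an(1) + unforgiving(4) + eye(1) = 6 (expected 7)
Line 3: carefully(3) + incredible(4) = 7 ✓

The second line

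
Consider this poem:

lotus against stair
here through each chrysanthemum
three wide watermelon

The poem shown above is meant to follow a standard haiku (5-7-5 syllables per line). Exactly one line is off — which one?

Line 1: "lotus against stair": 2+2+1 = 5 ✓
Line 2: "here through each chrysanthemum": 1+1+1+4 = 7 ✓
Line 3: "three wide watermelon": 1+1+4 = 6 (expected 5)

The third line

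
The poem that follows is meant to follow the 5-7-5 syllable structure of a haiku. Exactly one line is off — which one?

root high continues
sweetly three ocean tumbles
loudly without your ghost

Line 3

Line 1: root (1), high (1), continues (3) → 5 ✓
Line 2: sweetly (2), three (1), ocean (2), tumbles (2) → 7 ✓
Line 3: loudly (2), without (2), your (1), ghost (1) → 6 (expected 5)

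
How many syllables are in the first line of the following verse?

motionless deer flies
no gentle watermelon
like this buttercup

5

The first line: motionless (3), deer (1), flies (1) → 5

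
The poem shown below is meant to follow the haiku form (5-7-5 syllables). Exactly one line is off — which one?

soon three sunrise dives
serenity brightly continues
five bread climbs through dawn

Line 2

Line 1: "soon three sunrise dives": 1+1+2+1 = 5 ✓
Line 2: "serenity brightly continues": 4+2+3 = 9 (expected 7)
Line 3: "five bread climbs through dawn": 1+1+1+1+1 = 5 ✓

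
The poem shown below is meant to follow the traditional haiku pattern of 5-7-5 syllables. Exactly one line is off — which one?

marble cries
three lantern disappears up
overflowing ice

The first line

Line 1: marble(2) + cries(1) = 3 (expected 5)
Line 2: three(1) + lantern(2) + disappears(3) + up(1) = 7 ✓
Line 3: overflowing(4) + ice(1) = 5 ✓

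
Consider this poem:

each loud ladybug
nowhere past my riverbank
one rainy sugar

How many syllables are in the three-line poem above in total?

17

Line 1: each(1) + loud(1) + ladybug(3) = 5
Line 2: nowhere(2) + past(1) + my(1) + riverbank(3) = 7
Line 3: one(1) + rainy(2) + sugar(2) = 5
Total: 5 + 7 + 5 = 17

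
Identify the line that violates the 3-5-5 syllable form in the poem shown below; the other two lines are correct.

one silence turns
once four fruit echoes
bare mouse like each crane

Line 1

Line 1: one (1), silence (2), turns (1) → 4 (expected 3)
Line 2: once (1), four (1), fruit (1), echoes (2) → 5 ✓
Line 3: bare (1), mouse (1), like (1), each (1), crane (1) → 5 ✓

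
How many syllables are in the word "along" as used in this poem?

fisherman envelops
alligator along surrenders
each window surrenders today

2

"along" has 2 syllables.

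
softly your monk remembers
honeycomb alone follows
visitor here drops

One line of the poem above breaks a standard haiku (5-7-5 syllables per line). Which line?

The first line

Line 1: "softly your monk remembers": 2+1+1+3 = 7 (expected 5)
Line 2: "honeycomb alone follows": 3+2+2 = 7 ✓
Line 3: "visitor here drops": 3+1+1 = 5 ✓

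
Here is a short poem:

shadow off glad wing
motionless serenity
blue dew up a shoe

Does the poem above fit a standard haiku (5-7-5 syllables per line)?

Line 1: shadow(2) + off(1) + glad(1) + wing(1) = 5 ✓
Line 2: motionless(3) + serenity(4) = 7 ✓
Line 3: blue(1) + dew(1) + up(1) + a(1) + shoe(1) = 5 ✓

Yes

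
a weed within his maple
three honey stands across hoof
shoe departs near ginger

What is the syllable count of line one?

7

Line one: "a weed within his maple": 1+1+2+1+2 = 7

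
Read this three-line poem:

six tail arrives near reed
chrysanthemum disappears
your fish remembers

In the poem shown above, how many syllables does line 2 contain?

7

Line 2: "chrysanthemum disappears": 4+3 = 7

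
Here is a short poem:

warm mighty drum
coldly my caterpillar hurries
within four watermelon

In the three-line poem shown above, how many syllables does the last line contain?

7

The last line: "within four watermelon": 2+1+4 = 7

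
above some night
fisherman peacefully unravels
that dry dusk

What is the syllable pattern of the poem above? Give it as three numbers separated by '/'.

Line 1: above(2) + some(1) + night(1) = 4
Line 2: fisherman(3) + peacefully(3) + unravels(3) = 9
Line 3: that(1) + dry(1) + dusk(1) = 3

4/9/3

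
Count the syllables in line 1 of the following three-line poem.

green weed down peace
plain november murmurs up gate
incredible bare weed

4

Line 1: green(1) + weed(1) + down(1) + peace(1) = 4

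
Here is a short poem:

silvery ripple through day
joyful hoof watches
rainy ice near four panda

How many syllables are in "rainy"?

"rainy" has 2 syllables.

2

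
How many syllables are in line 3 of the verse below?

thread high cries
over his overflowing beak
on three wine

Line 3: "on three wine": 1+1+1 = 3

3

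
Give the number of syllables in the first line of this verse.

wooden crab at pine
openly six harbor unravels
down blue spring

5

The first line: "wooden crab at pine": 2+1+1+1 = 5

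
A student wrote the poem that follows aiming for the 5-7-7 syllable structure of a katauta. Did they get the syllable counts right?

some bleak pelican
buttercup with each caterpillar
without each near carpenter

No

Line 1: "some bleak pelican": 1+1+3 = 5 ✓
Line 2: "buttercup with each caterpillar": 3+1+1+4 = 9 (expected 7)
Line 3: "without each near carpenter": 2+1+1+3 = 7 ✓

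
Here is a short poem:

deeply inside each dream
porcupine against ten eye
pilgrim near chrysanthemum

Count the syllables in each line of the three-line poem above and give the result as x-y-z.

Line 1: deeply (2), inside (2), each (1), dream (1) → 6
Line 2: porcupine (3), against (2), ten (1), eye (1) → 7
Line 3: pilgrim (2), near (1), chrysanthemum (4) → 7

6-7-7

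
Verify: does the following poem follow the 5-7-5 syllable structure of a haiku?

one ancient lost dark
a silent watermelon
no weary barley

Line 1: one(1) + ancient(2) + lost(1) + dark(1) = 5 ✓
Line 2: a(1) + silent(2) + watermelon(4) = 7 ✓
Line 3: no(1) + weary(2) + barley(2) = 5 ✓

Yes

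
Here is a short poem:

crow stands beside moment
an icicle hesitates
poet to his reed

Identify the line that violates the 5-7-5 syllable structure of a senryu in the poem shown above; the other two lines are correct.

Line 1

Line 1: crow (1), stands (1), beside (2), moment (2) → 6 (expected 5)
Line 2: an (1), icicle (3), hesitates (3) → 7 ✓
Line 3: poet (2), to (1), his (1), reed (1) → 5 ✓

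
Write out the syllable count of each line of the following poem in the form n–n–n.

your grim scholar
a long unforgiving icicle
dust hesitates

Line 1: your(1) + grim(1) + scholar(2) = 4
Line 2: a(1) + long(1) + unforgiving(4) + icicle(3) = 9
Line 3: dust(1) + hesitates(3) = 4

4–9–4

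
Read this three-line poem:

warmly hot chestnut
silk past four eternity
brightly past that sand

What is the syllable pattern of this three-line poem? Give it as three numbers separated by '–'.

Line 1: warmly (2), hot (1), chestnut (2) → 5
Line 2: silk (1), past (1), four (1), eternity (4) → 7
Line 3: brightly (2), past (1), that (1), sand (1) → 5

5–7–5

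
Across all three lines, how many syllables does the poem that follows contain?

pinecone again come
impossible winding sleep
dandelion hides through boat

Line 1: pinecone (2), again (2), come (1) → 5
Line 2: impossible (4), winding (2), sleep (1) → 7
Line 3: dandelion (4), hides (1), through (1), boat (1) → 7
Total: 5 + 7 + 7 = 19

19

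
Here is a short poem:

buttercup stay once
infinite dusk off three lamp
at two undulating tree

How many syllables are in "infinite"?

"infinite" has 3 syllables.

3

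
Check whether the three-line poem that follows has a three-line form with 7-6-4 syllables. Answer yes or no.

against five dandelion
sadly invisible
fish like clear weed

Line 1: against(2) + five(1) + dandelion(4) = 7 ✓
Line 2: sadly(2) + invisible(4) = 6 ✓
Line 3: fish(1) + like(1) + clear(1) + weed(1) = 4 ✓

Yes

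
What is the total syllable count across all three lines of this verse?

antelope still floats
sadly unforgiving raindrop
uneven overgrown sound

20

Line 1: antelope (3), still (1), floats (1) → 5
Line 2: sadly (2), unforgiving (4), raindrop (2) → 8
Line 3: uneven (3), overgrown (3), sound (1) → 7
Total: 5 + 8 + 7 = 20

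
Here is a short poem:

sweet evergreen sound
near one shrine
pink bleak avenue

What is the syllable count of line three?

Line three: "pink bleak avenue": 1+1+3 = 5

5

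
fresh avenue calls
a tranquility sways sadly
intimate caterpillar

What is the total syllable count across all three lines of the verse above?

20

Line 1: fresh(1) + avenue(3) + calls(1) = 5
Line 2: a(1) + tranquility(4) + sways(1) + sadly(2) = 8
Line 3: intimate(3) + caterpillar(4) = 7
Total: 5 + 8 + 7 = 20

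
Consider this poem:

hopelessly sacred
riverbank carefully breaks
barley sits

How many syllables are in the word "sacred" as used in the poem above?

2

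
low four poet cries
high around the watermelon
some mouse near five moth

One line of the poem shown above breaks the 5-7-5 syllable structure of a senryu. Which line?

Line 2

Line 1: low (1), four (1), poet (2), cries (1) → 5 ✓
Line 2: high (1), around (2), the (1), watermelon (4) → 8 (expected 7)
Line 3: some (1), mouse (1), near (1), five (1), moth (1) → 5 ✓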